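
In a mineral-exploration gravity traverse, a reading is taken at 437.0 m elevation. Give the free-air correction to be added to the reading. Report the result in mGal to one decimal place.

Free-air correction = 0.3086 × 437.0 = 134.9 mGal

134.9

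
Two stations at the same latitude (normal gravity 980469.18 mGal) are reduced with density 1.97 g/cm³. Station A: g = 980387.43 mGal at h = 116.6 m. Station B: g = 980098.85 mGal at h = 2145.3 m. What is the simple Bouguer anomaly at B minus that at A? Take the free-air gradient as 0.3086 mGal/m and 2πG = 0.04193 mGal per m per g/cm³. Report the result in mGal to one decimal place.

169.9

Δg_SB(A) = 980387.43 − 980469.18 + 0.3086×116.6 − 0.04193×1.97×116.6 = -55.40 mGal
Δg_SB(B) = 980098.85 − 980469.18 + 0.3086×2145.3 − 0.04193×1.97×2145.3 = 114.50 mGal
Difference = 114.50 − (-55.40) = 169.90 mGal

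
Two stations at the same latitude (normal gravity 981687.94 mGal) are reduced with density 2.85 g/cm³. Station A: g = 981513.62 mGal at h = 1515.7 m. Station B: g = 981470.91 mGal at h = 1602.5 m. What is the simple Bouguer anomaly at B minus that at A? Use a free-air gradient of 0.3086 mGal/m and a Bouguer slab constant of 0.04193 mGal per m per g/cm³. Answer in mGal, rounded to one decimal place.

Δg_SB(A) = 981513.62 − 981687.94 + 0.3086×1515.7 − 0.04193×2.85×1515.7 = 112.30 mGal
Δg_SB(B) = 981470.91 − 981687.94 + 0.3086×1602.5 − 0.04193×2.85×1602.5 = 86.00 mGal
Difference = 86.00 − (112.30) = -26.30 mGal

-26.3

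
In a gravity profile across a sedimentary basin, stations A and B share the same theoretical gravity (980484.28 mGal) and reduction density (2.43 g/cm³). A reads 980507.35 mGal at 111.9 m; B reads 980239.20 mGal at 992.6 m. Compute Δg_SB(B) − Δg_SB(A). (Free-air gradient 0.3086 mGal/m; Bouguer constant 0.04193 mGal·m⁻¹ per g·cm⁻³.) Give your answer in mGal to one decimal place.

-86.1

Δg_SB(A) = 980507.35 − 980484.28 + 0.3086×111.9 − 0.04193×2.43×111.9 = 46.20 mGal
Δg_SB(B) = 980239.20 − 980484.28 + 0.3086×992.6 − 0.04193×2.43×992.6 = -39.90 mGal
Difference = -39.90 − (46.20) = -86.10 mGal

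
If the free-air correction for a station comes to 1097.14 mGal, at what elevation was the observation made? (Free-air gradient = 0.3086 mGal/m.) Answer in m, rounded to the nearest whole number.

3555

h = 1097.14 / 0.3086 = 3555.22 m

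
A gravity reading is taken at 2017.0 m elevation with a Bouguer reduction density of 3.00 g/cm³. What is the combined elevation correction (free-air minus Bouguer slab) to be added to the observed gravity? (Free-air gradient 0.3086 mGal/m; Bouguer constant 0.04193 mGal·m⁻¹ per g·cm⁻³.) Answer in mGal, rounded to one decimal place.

Combined gradient = 0.3086 − 0.04193 × 3.00 = 0.1828100 mGal/m
Combined elevation correction = 0.1828100 × 2017.0 = 368.7 mGal

368.7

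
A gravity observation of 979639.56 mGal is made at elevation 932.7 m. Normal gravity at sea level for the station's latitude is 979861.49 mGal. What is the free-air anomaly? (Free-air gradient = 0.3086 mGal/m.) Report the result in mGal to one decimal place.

Free-air correction = 0.3086 × 932.7 = 287.83 mGal
Free-air anomaly = 979639.56 − 979861.49 + (287.83) = 65.90 mGal

65.9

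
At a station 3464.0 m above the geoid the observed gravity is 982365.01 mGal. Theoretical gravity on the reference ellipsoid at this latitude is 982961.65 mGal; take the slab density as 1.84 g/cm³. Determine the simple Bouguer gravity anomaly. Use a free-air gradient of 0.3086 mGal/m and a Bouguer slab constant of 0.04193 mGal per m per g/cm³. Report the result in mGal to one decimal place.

Free-air correction = 0.3086 × 3464.0 = 1068.99 mGal
Free-air anomaly = 982365.01 − 982961.65 + (1068.99) = 472.35 mGal
Bouguer slab correction = 0.04193 × 1.84 × 3464.0 = 267.25 mGal
Simple Bouguer anomaly = 472.35 − (267.25) = 205.10 mGal

205.1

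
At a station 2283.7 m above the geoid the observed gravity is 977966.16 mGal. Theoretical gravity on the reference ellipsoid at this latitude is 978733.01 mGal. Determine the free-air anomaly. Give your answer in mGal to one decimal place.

-62.1

Free-air correction = 0.3086 × 2283.7 = 704.75 mGal
Free-air anomaly = 977966.16 − 978733.01 + (704.75) = -62.10 mGal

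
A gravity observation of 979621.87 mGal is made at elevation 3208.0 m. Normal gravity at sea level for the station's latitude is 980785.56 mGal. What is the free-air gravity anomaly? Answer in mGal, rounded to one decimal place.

-173.7

Free-air correction = 0.3086 × 3208.0 = 989.99 mGal
Free-air anomaly = 979621.87 − 980785.56 + (989.99) = -173.70 mGal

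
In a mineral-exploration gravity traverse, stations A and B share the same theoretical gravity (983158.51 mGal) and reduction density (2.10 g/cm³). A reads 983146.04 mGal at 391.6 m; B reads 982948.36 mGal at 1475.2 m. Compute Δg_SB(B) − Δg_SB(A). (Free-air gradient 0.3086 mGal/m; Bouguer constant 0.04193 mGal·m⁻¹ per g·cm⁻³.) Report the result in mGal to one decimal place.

41.3

Δg_SB(A) = 983146.04 − 983158.51 + 0.3086×391.6 − 0.04193×2.10×391.6 = 73.90 mGal
Δg_SB(B) = 982948.36 − 983158.51 + 0.3086×1475.2 − 0.04193×2.10×1475.2 = 115.20 mGal
Difference = 115.20 − (73.90) = 41.30 mGal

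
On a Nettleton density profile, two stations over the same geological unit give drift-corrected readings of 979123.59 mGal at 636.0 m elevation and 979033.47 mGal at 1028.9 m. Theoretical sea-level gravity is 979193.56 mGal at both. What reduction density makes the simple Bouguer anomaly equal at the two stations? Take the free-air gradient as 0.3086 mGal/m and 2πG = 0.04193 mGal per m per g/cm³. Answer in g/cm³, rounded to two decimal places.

Δg_obs = 979033.47 − 979123.59 = -90.12 mGal over Δh = 1028.9 − 636.0 = 392.9 m
Equal Bouguer anomalies ⇒ Δg_obs + (0.3086 − 0.04193ρ)·Δh = 0
0.3086 − 0.04193ρ = −Δg_obs/Δh = 0.22937
ρ = (0.3086 − 0.22937) / 0.04193 = 1.89 g/cm³

1.89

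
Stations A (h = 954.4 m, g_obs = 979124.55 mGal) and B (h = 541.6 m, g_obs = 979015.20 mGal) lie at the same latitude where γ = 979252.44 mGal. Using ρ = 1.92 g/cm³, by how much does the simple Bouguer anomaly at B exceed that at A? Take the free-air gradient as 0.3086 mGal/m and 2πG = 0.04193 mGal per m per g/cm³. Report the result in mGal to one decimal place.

Δg_SB(A) = 979124.55 − 979252.44 + 0.3086×954.4 − 0.04193×1.92×954.4 = 89.80 mGal
Δg_SB(B) = 979015.20 − 979252.44 + 0.3086×541.6 − 0.04193×1.92×541.6 = -113.70 mGal
Difference = -113.70 − (89.80) = -203.50 mGal

-203.5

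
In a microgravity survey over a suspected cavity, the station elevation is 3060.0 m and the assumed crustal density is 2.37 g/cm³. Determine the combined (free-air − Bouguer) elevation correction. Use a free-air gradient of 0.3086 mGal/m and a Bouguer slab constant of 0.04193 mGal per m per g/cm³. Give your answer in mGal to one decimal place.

Combined gradient = 0.3086 − 0.04193 × 2.37 = 0.2092259 mGal/m
Combined elevation correction = 0.2092259 × 3060.0 = 640.2 mGal

640.2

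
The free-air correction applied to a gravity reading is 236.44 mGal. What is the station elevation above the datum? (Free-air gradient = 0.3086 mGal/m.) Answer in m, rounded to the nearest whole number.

h = 236.44 / 0.3086 = 766.17 m

766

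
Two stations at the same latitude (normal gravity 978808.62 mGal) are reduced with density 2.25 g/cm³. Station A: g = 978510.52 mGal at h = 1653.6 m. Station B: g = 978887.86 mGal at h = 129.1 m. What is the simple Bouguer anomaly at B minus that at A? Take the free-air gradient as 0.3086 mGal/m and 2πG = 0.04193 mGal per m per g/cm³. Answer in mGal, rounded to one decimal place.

50.7

Δg_SB(A) = 978510.52 − 978808.62 + 0.3086×1653.6 − 0.04193×2.25×1653.6 = 56.20 mGal
Δg_SB(B) = 978887.86 − 978808.62 + 0.3086×129.1 − 0.04193×2.25×129.1 = 106.90 mGal
Difference = 106.90 − (56.20) = 50.70 mGal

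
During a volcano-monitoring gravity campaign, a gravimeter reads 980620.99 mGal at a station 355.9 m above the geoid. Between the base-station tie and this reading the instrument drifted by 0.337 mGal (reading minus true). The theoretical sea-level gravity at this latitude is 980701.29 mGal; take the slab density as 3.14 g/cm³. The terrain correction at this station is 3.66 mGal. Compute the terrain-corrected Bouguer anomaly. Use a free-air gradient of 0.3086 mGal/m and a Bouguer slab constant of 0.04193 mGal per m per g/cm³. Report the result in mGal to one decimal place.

Drift-corrected reading = 980620.99 − (0.337) = 980620.653 mGal
Free-air correction = 0.3086 × 355.9 = 109.83 mGal
Free-air anomaly = 980620.653 − 980701.29 + (109.83) = 29.193 mGal
Bouguer slab correction = 0.04193 × 3.14 × 355.9 = 46.86 mGal
Simple Bouguer anomaly = 29.193 − (46.86) = -17.667 mGal
Complete Bouguer anomaly = -17.667 + 3.66 = -14.007 mGal

-14.0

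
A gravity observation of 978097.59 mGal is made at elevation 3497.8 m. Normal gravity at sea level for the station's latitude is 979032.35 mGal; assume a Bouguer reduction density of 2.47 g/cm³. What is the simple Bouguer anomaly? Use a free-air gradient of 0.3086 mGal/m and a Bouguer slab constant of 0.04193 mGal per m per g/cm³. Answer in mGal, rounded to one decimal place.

Free-air correction = 0.3086 × 3497.8 = 1079.42 mGal
Free-air anomaly = 978097.59 − 979032.35 + (1079.42) = 144.66 mGal
Bouguer slab correction = 0.04193 × 2.47 × 3497.8 = 362.26 mGal
Simple Bouguer anomaly = 144.66 − (362.26) = -217.60 mGal

-217.6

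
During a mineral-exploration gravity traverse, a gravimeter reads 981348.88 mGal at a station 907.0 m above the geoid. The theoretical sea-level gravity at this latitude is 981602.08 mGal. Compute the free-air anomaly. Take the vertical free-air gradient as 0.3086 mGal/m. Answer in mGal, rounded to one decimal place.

Free-air correction = 0.3086 × 907.0 = 279.90 mGal
Free-air anomaly = 981348.88 − 981602.08 + (279.90) = 26.70 mGal

26.7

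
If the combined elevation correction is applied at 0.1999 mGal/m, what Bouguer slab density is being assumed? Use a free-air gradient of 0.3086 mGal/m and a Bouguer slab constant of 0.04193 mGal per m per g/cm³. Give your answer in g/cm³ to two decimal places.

0.1999 = 0.3086 − 0.04193 × ρ
ρ = (0.3086 − 0.1999) / 0.04193 = 2.59 g/cm³

2.59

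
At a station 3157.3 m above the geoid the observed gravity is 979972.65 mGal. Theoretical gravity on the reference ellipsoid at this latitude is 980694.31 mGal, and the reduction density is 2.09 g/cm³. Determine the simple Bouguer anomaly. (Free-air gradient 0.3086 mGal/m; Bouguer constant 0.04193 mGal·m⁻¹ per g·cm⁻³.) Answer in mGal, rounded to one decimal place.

Free-air correction = 0.3086 × 3157.3 = 974.34 mGal
Free-air anomaly = 979972.65 − 980694.31 + (974.34) = 252.68 mGal
Bouguer slab correction = 0.04193 × 2.09 × 3157.3 = 276.69 mGal
Simple Bouguer anomaly = 252.68 − (276.69) = -24.01 mGal

-24.0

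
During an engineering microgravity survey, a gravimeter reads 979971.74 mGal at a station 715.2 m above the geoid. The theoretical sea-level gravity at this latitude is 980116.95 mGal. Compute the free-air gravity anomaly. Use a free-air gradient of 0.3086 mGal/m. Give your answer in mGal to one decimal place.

Free-air correction = 0.3086 × 715.2 = 220.71 mGal
Free-air anomaly = 979971.74 − 980116.95 + (220.71) = 75.50 mGal

75.5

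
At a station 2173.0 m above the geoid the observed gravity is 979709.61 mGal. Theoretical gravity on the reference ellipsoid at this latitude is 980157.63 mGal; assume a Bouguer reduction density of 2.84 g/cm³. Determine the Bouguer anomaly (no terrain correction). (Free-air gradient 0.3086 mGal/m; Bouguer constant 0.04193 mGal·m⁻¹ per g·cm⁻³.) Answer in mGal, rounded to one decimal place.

Free-air correction = 0.3086 × 2173.0 = 670.59 mGal
Free-air anomaly = 979709.61 − 980157.63 + (670.59) = 222.57 mGal
Bouguer slab correction = 0.04193 × 2.84 × 2173.0 = 258.76 mGal
Simple Bouguer anomaly = 222.57 − (258.76) = -36.19 mGal

-36.2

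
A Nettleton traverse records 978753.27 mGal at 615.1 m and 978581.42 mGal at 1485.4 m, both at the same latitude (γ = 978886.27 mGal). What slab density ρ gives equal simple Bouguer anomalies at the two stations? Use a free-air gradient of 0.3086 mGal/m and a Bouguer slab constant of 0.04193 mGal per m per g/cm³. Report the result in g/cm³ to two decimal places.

2.65

Δg_obs = 978581.42 − 978753.27 = -171.85 mGal over Δh = 1485.4 − 615.1 = 870.3 m
Equal Bouguer anomalies ⇒ Δg_obs + (0.3086 − 0.04193ρ)·Δh = 0
0.3086 − 0.04193ρ = −Δg_obs/Δh = 0.19746
ρ = (0.3086 − 0.19746) / 0.04193 = 2.65 g/cm³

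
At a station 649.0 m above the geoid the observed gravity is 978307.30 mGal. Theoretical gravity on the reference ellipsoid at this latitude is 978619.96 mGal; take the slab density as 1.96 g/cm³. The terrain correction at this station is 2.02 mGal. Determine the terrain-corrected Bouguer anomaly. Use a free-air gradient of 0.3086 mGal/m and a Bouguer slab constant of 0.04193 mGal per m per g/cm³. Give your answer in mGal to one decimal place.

-163.7

Free-air correction = 0.3086 × 649.0 = 200.28 mGal
Free-air anomaly = 978307.30 − 978619.96 + (200.28) = -112.38 mGal
Bouguer slab correction = 0.04193 × 1.96 × 649.0 = 53.34 mGal
Simple Bouguer anomaly = -112.38 − (53.34) = -165.72 mGal
Complete Bouguer anomaly = -165.72 + 2.02 = -163.70 mGal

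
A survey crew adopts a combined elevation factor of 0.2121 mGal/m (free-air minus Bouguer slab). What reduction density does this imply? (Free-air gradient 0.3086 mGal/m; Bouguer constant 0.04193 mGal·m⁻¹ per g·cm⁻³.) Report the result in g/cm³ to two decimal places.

2.30

0.2121 = 0.3086 − 0.04193 × ρ
ρ = (0.3086 − 0.2121) / 0.04193 = 2.30 g/cm³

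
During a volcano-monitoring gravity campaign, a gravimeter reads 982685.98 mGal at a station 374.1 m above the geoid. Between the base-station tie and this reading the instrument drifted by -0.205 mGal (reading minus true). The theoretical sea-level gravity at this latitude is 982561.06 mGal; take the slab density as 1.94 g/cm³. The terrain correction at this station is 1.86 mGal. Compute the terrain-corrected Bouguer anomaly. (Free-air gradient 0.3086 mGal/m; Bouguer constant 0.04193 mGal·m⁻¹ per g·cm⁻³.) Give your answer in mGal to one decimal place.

212.0

Drift-corrected reading = 982685.98 − (-0.205) = 982686.185 mGal
Free-air correction = 0.3086 × 374.1 = 115.45 mGal
Free-air anomaly = 982686.185 − 982561.06 + (115.45) = 240.575 mGal
Bouguer slab correction = 0.04193 × 1.94 × 374.1 = 30.43 mGal
Simple Bouguer anomaly = 240.575 − (30.43) = 210.145 mGal
Complete Bouguer anomaly = 210.145 + 1.86 = 212.005 mGal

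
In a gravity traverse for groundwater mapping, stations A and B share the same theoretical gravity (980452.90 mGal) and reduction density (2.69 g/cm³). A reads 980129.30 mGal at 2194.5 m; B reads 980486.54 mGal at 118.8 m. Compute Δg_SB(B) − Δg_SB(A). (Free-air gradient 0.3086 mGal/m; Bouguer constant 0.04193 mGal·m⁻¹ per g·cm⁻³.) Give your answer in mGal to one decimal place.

-49.2

Δg_SB(A) = 980129.30 − 980452.90 + 0.3086×2194.5 − 0.04193×2.69×2194.5 = 106.10 mGal
Δg_SB(B) = 980486.54 − 980452.90 + 0.3086×118.8 − 0.04193×2.69×118.8 = 56.90 mGal
Difference = 56.90 − (106.10) = -49.20 mGal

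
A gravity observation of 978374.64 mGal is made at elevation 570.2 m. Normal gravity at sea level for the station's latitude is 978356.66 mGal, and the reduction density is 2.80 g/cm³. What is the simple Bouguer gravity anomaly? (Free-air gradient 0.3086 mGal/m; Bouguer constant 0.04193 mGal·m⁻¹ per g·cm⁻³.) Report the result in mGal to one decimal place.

Free-air correction = 0.3086 × 570.2 = 175.96 mGal
Free-air anomaly = 978374.64 − 978356.66 + (175.96) = 193.94 mGal
Bouguer slab correction = 0.04193 × 2.80 × 570.2 = 66.94 mGal
Simple Bouguer anomaly = 193.94 − (66.94) = 127.00 mGal

127.0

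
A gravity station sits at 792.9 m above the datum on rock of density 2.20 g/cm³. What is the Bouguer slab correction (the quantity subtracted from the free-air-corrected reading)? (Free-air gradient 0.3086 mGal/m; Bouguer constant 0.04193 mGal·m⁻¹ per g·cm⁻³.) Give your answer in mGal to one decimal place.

Bouguer slab correction = 0.04193 × 2.20 × 792.9 = 73.1 mGal

73.1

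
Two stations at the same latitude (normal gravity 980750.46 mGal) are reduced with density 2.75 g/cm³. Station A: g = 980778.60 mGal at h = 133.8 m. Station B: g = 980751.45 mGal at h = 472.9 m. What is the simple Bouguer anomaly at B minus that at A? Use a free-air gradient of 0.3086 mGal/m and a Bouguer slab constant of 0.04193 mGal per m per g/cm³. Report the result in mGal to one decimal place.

38.4

Δg_SB(A) = 980778.60 − 980750.46 + 0.3086×133.8 − 0.04193×2.75×133.8 = 54.00 mGal
Δg_SB(B) = 980751.45 − 980750.46 + 0.3086×472.9 − 0.04193×2.75×472.9 = 92.40 mGal
Difference = 92.40 − (54.00) = 38.40 mGal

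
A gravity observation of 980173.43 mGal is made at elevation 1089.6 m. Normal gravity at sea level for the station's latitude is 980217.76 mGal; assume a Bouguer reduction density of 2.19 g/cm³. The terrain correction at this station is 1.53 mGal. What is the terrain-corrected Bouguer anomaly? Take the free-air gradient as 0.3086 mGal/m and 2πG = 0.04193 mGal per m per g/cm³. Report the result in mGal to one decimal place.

193.4

Free-air correction = 0.3086 × 1089.6 = 336.25 mGal
Free-air anomaly = 980173.43 − 980217.76 + (336.25) = 291.92 mGal
Bouguer slab correction = 0.04193 × 2.19 × 1089.6 = 100.05 mGal
Simple Bouguer anomaly = 291.92 − (100.05) = 191.87 mGal
Complete Bouguer anomaly = 191.87 + 1.53 = 193.40 mGal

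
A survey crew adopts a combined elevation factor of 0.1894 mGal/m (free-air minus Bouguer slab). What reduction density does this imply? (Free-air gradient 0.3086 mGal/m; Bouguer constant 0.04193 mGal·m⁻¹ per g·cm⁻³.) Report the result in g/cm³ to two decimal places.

0.1894 = 0.3086 − 0.04193 × ρ
ρ = (0.3086 − 0.1894) / 0.04193 = 2.84 g/cm³

2.84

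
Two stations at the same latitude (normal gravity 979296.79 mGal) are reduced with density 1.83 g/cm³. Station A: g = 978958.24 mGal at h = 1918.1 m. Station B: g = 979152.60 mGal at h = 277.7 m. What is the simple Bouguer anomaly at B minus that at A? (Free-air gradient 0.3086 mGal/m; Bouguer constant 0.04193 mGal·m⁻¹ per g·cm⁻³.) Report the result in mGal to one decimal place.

-186.0

Δg_SB(A) = 978958.24 − 979296.79 + 0.3086×1918.1 − 0.04193×1.83×1918.1 = 106.20 mGal
Δg_SB(B) = 979152.60 − 979296.79 + 0.3086×277.7 − 0.04193×1.83×277.7 = -79.80 mGal
Difference = -79.80 − (106.20) = -186.00 mGal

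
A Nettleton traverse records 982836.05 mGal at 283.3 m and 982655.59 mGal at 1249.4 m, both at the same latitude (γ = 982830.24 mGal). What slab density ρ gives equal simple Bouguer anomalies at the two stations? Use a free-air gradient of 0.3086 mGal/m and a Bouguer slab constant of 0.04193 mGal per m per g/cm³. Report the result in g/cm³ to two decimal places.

2.91

Δg_obs = 982655.59 − 982836.05 = -180.46 mGal over Δh = 1249.4 − 283.3 = 966.1 m
Equal Bouguer anomalies ⇒ Δg_obs + (0.3086 − 0.04193ρ)·Δh = 0
0.3086 − 0.04193ρ = −Δg_obs/Δh = 0.18679
ρ = (0.3086 − 0.18679) / 0.04193 = 2.91 g/cm³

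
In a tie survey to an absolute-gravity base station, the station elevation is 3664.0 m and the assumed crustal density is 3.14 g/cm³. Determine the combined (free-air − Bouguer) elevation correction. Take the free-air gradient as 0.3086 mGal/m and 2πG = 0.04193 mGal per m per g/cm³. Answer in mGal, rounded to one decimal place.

Combined gradient = 0.3086 − 0.04193 × 3.14 = 0.1769398 mGal/m
Combined elevation correction = 0.1769398 × 3664.0 = 648.3 mGal

648.3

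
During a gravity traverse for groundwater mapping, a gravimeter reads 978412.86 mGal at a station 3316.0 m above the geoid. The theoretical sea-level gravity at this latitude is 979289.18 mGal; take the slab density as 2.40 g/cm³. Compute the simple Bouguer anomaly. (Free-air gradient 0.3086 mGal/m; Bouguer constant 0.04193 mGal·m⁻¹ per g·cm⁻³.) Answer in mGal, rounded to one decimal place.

-186.7

Free-air correction = 0.3086 × 3316.0 = 1023.32 mGal
Free-air anomaly = 978412.86 − 979289.18 + (1023.32) = 147.00 mGal
Bouguer slab correction = 0.04193 × 2.40 × 3316.0 = 333.70 mGal
Simple Bouguer anomaly = 147.00 − (333.70) = -186.70 mGal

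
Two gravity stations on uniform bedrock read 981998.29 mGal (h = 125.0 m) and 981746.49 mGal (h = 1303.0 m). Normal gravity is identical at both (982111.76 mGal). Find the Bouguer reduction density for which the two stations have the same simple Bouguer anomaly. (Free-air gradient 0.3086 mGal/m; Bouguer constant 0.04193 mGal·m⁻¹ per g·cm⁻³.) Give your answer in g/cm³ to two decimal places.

2.26

Δg_obs = 981746.49 − 981998.29 = -251.80 mGal over Δh = 1303.0 − 125.0 = 1178.0 m
Equal Bouguer anomalies ⇒ Δg_obs + (0.3086 − 0.04193ρ)·Δh = 0
0.3086 − 0.04193ρ = −Δg_obs/Δh = 0.21375
ρ = (0.3086 − 0.21375) / 0.04193 = 2.26 g/cm³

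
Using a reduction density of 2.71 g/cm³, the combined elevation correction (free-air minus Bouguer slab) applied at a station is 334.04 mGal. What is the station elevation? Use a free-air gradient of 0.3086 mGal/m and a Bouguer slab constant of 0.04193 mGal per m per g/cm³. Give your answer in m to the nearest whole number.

Combined gradient = 0.3086 − 0.04193 × 2.71 = 0.1949697 mGal/m
h = 334.04 / 0.1949697 = 1713.29 m

1713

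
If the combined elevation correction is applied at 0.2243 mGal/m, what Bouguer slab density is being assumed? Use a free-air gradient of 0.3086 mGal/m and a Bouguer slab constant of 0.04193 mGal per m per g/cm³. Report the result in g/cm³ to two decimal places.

0.2243 = 0.3086 − 0.04193 × ρ
ρ = (0.3086 − 0.2243) / 0.04193 = 2.01 g/cm³

2.01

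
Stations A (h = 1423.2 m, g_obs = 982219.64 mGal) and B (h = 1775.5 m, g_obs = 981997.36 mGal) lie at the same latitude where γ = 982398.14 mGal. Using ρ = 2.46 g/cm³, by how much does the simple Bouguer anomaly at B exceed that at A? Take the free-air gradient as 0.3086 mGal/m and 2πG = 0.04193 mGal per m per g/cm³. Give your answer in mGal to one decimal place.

-149.9

Δg_SB(A) = 982219.64 − 982398.14 + 0.3086×1423.2 − 0.04193×2.46×1423.2 = 113.90 mGal
Δg_SB(B) = 981997.36 − 982398.14 + 0.3086×1775.5 − 0.04193×2.46×1775.5 = -36.00 mGal
Difference = -36.00 − (113.90) = -149.90 mGal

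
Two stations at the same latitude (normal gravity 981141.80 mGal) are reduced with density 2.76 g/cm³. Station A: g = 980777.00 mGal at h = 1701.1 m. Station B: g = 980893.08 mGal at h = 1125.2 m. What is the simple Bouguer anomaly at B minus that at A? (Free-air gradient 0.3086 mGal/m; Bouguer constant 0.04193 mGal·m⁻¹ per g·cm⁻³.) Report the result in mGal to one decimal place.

Δg_SB(A) = 980777.00 − 981141.80 + 0.3086×1701.1 − 0.04193×2.76×1701.1 = -36.70 mGal
Δg_SB(B) = 980893.08 − 981141.80 + 0.3086×1125.2 − 0.04193×2.76×1125.2 = -31.70 mGal
Difference = -31.70 − (-36.70) = 5.00 mGal

5.0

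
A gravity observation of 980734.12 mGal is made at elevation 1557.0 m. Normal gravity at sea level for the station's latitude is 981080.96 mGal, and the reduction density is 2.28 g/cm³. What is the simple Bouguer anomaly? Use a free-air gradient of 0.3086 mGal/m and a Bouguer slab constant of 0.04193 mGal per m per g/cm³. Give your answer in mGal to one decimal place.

-15.2

Free-air correction = 0.3086 × 1557.0 = 480.49 mGal
Free-air anomaly = 980734.12 − 981080.96 + (480.49) = 133.65 mGal
Bouguer slab correction = 0.04193 × 2.28 × 1557.0 = 148.85 mGal
Simple Bouguer anomaly = 133.65 − (148.85) = -15.20 mGal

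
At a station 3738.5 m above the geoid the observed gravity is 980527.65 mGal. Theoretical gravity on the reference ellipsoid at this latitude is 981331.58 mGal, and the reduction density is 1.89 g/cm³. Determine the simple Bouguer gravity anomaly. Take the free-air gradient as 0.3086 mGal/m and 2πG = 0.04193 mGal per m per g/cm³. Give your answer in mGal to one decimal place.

Free-air correction = 0.3086 × 3738.5 = 1153.70 mGal
Free-air anomaly = 980527.65 − 981331.58 + (1153.70) = 349.77 mGal
Bouguer slab correction = 0.04193 × 1.89 × 3738.5 = 296.27 mGal
Simple Bouguer anomaly = 349.77 − (296.27) = 53.50 mGal

53.5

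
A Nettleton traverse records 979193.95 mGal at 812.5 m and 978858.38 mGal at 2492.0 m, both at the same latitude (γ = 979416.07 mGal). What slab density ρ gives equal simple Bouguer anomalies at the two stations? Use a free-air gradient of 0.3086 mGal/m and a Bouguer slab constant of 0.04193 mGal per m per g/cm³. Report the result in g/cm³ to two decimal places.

2.59

Δg_obs = 978858.38 − 979193.95 = -335.57 mGal over Δh = 2492.0 − 812.5 = 1679.5 m
Equal Bouguer anomalies ⇒ Δg_obs + (0.3086 − 0.04193ρ)·Δh = 0
0.3086 − 0.04193ρ = −Δg_obs/Δh = 0.19980
ρ = (0.3086 − 0.19980) / 0.04193 = 2.59 g/cm³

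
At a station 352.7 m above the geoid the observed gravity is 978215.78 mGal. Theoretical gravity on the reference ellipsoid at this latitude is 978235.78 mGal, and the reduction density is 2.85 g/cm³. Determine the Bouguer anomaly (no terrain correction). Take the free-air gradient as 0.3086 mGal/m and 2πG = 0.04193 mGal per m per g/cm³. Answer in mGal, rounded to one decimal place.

46.7

Free-air correction = 0.3086 × 352.7 = 108.84 mGal
Free-air anomaly = 978215.78 − 978235.78 + (108.84) = 88.84 mGal
Bouguer slab correction = 0.04193 × 2.85 × 352.7 = 42.15 mGal
Simple Bouguer anomaly = 88.84 − (42.15) = 46.69 mGal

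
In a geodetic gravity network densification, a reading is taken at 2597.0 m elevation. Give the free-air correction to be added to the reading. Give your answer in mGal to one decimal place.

Free-air correction = 0.3086 × 2597.0 = 801.4 mGal

801.4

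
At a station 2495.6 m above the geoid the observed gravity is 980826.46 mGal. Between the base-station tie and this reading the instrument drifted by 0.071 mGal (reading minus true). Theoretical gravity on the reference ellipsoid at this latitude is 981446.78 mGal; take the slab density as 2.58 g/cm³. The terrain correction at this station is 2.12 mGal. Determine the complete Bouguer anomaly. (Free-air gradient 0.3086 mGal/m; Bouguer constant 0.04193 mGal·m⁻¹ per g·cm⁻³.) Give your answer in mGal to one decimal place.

Drift-corrected reading = 980826.46 − (0.071) = 980826.389 mGal
Free-air correction = 0.3086 × 2495.6 = 770.14 mGal
Free-air anomaly = 980826.389 − 981446.78 + (770.14) = 149.749 mGal
Bouguer slab correction = 0.04193 × 2.58 × 2495.6 = 269.97 mGal
Simple Bouguer anomaly = 149.749 − (269.97) = -120.221 mGal
Complete Bouguer anomaly = -120.221 + 2.12 = -118.101 mGal

-118.1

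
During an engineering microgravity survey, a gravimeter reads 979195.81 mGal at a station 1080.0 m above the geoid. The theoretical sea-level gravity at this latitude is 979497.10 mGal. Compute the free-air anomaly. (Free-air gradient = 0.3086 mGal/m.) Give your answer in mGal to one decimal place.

32.0

Free-air correction = 0.3086 × 1080.0 = 333.29 mGal
Free-air anomaly = 979195.81 − 979497.10 + (333.29) = 32.00 mGal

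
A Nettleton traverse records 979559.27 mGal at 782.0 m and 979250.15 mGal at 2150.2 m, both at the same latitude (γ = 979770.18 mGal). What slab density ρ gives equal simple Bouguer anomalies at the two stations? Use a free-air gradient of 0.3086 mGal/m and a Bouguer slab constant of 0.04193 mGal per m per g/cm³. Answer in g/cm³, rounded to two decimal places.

Δg_obs = 979250.15 − 979559.27 = -309.12 mGal over Δh = 2150.2 − 782.0 = 1368.2 m
Equal Bouguer anomalies ⇒ Δg_obs + (0.3086 − 0.04193ρ)·Δh = 0
0.3086 − 0.04193ρ = −Δg_obs/Δh = 0.22593
ρ = (0.3086 − 0.22593) / 0.04193 = 1.97 g/cm³

1.97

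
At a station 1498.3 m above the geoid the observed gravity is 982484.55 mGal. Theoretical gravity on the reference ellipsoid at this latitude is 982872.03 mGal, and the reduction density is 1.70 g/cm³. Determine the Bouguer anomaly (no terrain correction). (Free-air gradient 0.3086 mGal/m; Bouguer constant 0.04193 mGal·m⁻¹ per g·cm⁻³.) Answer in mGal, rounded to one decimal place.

-31.9

Free-air correction = 0.3086 × 1498.3 = 462.38 mGal
Free-air anomaly = 982484.55 − 982872.03 + (462.38) = 74.90 mGal
Bouguer slab correction = 0.04193 × 1.70 × 1498.3 = 106.80 mGal
Simple Bouguer anomaly = 74.90 − (106.80) = -31.90 mGal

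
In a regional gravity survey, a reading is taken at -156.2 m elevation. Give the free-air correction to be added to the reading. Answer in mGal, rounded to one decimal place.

-48.2

Free-air correction = 0.3086 × -156.2 = -48.2 mGal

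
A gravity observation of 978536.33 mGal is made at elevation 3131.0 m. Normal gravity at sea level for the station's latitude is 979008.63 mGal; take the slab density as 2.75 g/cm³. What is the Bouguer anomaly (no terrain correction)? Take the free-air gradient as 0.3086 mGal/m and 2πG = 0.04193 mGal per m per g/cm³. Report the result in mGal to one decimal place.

Free-air correction = 0.3086 × 3131.0 = 966.23 mGal
Free-air anomaly = 978536.33 − 979008.63 + (966.23) = 493.93 mGal
Bouguer slab correction = 0.04193 × 2.75 × 3131.0 = 361.03 mGal
Simple Bouguer anomaly = 493.93 − (361.03) = 132.90 mGal

132.9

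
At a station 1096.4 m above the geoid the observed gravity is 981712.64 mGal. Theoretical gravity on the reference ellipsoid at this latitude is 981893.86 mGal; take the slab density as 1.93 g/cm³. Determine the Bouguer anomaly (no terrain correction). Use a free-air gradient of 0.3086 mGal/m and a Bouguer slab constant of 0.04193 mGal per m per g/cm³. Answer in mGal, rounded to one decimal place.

Free-air correction = 0.3086 × 1096.4 = 338.35 mGal
Free-air anomaly = 981712.64 − 981893.86 + (338.35) = 157.13 mGal
Bouguer slab correction = 0.04193 × 1.93 × 1096.4 = 88.73 mGal
Simple Bouguer anomaly = 157.13 − (88.73) = 68.40 mGal

68.4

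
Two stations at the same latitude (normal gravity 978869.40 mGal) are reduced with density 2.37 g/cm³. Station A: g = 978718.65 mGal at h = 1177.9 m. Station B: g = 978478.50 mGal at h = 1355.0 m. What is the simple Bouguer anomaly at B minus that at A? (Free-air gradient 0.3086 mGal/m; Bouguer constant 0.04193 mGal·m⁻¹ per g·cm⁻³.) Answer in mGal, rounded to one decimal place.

Δg_SB(A) = 978718.65 − 978869.40 + 0.3086×1177.9 − 0.04193×2.37×1177.9 = 95.70 mGal
Δg_SB(B) = 978478.50 − 978869.40 + 0.3086×1355.0 − 0.04193×2.37×1355.0 = -107.40 mGal
Difference = -107.40 − (95.70) = -203.10 mGal

-203.1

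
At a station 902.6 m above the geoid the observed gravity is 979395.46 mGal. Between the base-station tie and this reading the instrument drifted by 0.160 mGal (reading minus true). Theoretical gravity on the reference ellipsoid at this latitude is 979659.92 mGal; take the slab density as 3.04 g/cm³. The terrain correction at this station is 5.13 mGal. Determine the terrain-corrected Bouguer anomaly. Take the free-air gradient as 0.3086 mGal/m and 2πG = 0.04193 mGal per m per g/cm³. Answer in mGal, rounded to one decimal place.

-96.0

Drift-corrected reading = 979395.46 − (0.160) = 979395.300 mGal
Free-air correction = 0.3086 × 902.6 = 278.54 mGal
Free-air anomaly = 979395.300 − 979659.92 + (278.54) = 13.920 mGal
Bouguer slab correction = 0.04193 × 3.04 × 902.6 = 115.05 mGal
Simple Bouguer anomaly = 13.920 − (115.05) = -101.130 mGal
Complete Bouguer anomaly = -101.130 + 5.13 = -96.000 mGal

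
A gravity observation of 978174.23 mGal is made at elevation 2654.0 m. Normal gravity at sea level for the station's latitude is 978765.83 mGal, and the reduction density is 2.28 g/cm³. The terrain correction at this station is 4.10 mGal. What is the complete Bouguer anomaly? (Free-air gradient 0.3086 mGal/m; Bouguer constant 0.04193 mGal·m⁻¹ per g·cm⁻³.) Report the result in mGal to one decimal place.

-22.2

Free-air correction = 0.3086 × 2654.0 = 819.02 mGal
Free-air anomaly = 978174.23 − 978765.83 + (819.02) = 227.42 mGal
Bouguer slab correction = 0.04193 × 2.28 × 2654.0 = 253.72 mGal
Simple Bouguer anomaly = 227.42 − (253.72) = -26.30 mGal
Complete Bouguer anomaly = -26.30 + 4.10 = -22.20 mGal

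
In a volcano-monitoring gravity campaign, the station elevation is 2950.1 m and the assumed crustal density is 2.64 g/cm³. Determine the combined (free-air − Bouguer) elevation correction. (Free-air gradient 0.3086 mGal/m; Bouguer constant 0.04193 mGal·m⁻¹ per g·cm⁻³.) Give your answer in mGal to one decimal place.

Combined gradient = 0.3086 − 0.04193 × 2.64 = 0.1979048 mGal/m
Combined elevation correction = 0.1979048 × 2950.1 = 583.8 mGal

583.8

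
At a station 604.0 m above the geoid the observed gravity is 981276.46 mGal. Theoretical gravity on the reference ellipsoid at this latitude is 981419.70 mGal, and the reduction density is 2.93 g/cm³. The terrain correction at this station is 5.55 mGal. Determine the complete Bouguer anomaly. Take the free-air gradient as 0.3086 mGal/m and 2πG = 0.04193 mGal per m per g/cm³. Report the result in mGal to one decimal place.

-25.5

Free-air correction = 0.3086 × 604.0 = 186.39 mGal
Free-air anomaly = 981276.46 − 981419.70 + (186.39) = 43.15 mGal
Bouguer slab correction = 0.04193 × 2.93 × 604.0 = 74.20 mGal
Simple Bouguer anomaly = 43.15 − (74.20) = -31.05 mGal
Complete Bouguer anomaly = -31.05 + 5.55 = -25.50 mGal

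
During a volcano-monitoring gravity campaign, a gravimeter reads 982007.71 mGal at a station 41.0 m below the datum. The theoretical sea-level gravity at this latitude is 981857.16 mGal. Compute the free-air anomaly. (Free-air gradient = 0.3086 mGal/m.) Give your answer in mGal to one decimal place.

137.9

Free-air correction = 0.3086 × -41.0 = -12.65 mGal
Free-air anomaly = 982007.71 − 981857.16 + (-12.65) = 137.90 mGal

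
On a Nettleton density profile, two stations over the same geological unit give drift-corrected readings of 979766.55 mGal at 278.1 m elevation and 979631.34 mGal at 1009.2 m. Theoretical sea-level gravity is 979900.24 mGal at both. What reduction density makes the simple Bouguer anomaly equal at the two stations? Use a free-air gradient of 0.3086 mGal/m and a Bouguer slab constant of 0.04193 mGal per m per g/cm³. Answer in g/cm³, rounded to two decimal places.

2.95

Δg_obs = 979631.34 − 979766.55 = -135.21 mGal over Δh = 1009.2 − 278.1 = 731.1 m
Equal Bouguer anomalies ⇒ Δg_obs + (0.3086 − 0.04193ρ)·Δh = 0
0.3086 − 0.04193ρ = −Δg_obs/Δh = 0.18494
ρ = (0.3086 − 0.18494) / 0.04193 = 2.95 g/cm³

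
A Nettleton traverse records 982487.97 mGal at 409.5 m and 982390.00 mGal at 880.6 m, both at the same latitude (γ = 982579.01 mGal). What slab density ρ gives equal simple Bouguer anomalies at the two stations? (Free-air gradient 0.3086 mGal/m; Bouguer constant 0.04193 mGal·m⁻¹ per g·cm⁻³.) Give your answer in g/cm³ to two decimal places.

2.40

Δg_obs = 982390.00 − 982487.97 = -97.97 mGal over Δh = 880.6 − 409.5 = 471.1 m
Equal Bouguer anomalies ⇒ Δg_obs + (0.3086 − 0.04193ρ)·Δh = 0
0.3086 − 0.04193ρ = −Δg_obs/Δh = 0.20796
ρ = (0.3086 − 0.20796) / 0.04193 = 2.40 g/cm³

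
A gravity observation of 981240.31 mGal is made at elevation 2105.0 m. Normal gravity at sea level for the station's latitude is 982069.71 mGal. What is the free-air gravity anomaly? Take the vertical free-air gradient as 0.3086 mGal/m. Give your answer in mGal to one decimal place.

-179.8

Free-air correction = 0.3086 × 2105.0 = 649.60 mGal
Free-air anomaly = 981240.31 − 982069.71 + (649.60) = -179.80 mGal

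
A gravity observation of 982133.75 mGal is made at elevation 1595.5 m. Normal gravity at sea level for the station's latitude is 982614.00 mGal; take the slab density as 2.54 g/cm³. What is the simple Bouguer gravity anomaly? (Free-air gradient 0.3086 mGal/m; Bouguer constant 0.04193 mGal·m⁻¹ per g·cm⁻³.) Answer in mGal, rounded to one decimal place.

Free-air correction = 0.3086 × 1595.5 = 492.37 mGal
Free-air anomaly = 982133.75 − 982614.00 + (492.37) = 12.12 mGal
Bouguer slab correction = 0.04193 × 2.54 × 1595.5 = 169.92 mGal
Simple Bouguer anomaly = 12.12 − (169.92) = -157.80 mGal

-157.8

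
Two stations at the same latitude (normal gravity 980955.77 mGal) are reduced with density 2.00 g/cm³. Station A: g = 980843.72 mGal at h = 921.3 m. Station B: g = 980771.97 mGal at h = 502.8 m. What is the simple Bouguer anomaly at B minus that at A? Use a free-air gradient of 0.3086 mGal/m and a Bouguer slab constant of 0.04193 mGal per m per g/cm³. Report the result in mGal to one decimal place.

-165.8

Δg_SB(A) = 980843.72 − 980955.77 + 0.3086×921.3 − 0.04193×2.00×921.3 = 95.00 mGal
Δg_SB(B) = 980771.97 − 980955.77 + 0.3086×502.8 − 0.04193×2.00×502.8 = -70.80 mGal
Difference = -70.80 − (95.00) = -165.80 mGal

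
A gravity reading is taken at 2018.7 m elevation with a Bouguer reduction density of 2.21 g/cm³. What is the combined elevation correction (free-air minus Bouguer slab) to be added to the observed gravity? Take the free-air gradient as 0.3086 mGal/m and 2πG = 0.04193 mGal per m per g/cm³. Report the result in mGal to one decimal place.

435.9

Combined gradient = 0.3086 − 0.04193 × 2.21 = 0.2159347 mGal/m
Combined elevation correction = 0.2159347 × 2018.7 = 435.9 mGal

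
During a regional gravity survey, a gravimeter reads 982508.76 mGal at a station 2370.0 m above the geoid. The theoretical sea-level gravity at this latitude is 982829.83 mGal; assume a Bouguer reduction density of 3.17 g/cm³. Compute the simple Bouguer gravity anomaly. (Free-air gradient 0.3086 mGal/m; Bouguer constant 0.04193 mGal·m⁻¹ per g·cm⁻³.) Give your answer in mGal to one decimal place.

Free-air correction = 0.3086 × 2370.0 = 731.38 mGal
Free-air anomaly = 982508.76 − 982829.83 + (731.38) = 410.31 mGal
Bouguer slab correction = 0.04193 × 3.17 × 2370.0 = 315.02 mGal
Simple Bouguer anomaly = 410.31 − (315.02) = 95.29 mGal

95.3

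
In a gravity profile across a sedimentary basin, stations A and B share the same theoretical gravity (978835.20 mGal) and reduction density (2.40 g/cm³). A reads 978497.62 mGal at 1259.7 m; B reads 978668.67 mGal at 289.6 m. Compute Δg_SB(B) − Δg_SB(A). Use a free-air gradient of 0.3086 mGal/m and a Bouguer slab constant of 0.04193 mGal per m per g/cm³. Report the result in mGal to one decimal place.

-30.7

Δg_SB(A) = 978497.62 − 978835.20 + 0.3086×1259.7 − 0.04193×2.40×1259.7 = -75.60 mGal
Δg_SB(B) = 978668.67 − 978835.20 + 0.3086×289.6 − 0.04193×2.40×289.6 = -106.30 mGal
Difference = -106.30 − (-75.60) = -30.70 mGal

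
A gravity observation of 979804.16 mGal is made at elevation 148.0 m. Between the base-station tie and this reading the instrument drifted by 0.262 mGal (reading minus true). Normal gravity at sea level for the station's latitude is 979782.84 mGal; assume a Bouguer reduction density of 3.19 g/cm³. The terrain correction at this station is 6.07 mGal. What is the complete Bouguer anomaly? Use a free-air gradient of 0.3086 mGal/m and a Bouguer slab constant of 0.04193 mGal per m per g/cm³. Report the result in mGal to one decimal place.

Drift-corrected reading = 979804.16 − (0.262) = 979803.898 mGal
Free-air correction = 0.3086 × 148.0 = 45.67 mGal
Free-air anomaly = 979803.898 − 979782.84 + (45.67) = 66.728 mGal
Bouguer slab correction = 0.04193 × 3.19 × 148.0 = 19.80 mGal
Simple Bouguer anomaly = 66.728 − (19.80) = 46.928 mGal
Complete Bouguer anomaly = 46.928 + 6.07 = 52.998 mGal

53.0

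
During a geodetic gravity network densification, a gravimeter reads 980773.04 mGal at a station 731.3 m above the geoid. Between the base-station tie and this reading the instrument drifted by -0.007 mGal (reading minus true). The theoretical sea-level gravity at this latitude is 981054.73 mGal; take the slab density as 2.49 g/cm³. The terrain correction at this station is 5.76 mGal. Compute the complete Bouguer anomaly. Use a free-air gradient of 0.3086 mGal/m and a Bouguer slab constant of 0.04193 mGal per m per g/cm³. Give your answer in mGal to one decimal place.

Drift-corrected reading = 980773.04 − (-0.007) = 980773.047 mGal
Free-air correction = 0.3086 × 731.3 = 225.68 mGal
Free-air anomaly = 980773.047 − 981054.73 + (225.68) = -56.003 mGal
Bouguer slab correction = 0.04193 × 2.49 × 731.3 = 76.35 mGal
Simple Bouguer anomaly = -56.003 − (76.35) = -132.353 mGal
Complete Bouguer anomaly = -132.353 + 5.76 = -126.593 mGal

-126.6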